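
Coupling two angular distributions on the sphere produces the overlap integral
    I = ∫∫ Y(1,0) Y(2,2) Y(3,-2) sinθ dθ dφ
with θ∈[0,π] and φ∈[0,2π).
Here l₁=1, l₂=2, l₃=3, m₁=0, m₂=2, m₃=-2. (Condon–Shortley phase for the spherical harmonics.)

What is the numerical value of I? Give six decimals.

Rules hold: Σm=0, L=6 even, 1≤3≤3.
N = 3·5·7 = 105
Δ = 0!·2!·4!/7! = 1/105
Racah Σ t=0..0: t=0:+1/4 = 1/4
⇒ 3j(1 2 3; 0 0 0)² = 3/35, sgn -1
Racah Σ t=0..0: t=0:+1/24 = 1/24
⇒ 3j(1 2 3; 0 2 -2)² = 1/21, sgn -1
4πI² = N·(3j₀)²·(3jₘ)² = 3/7
I = +1·√(0.428571/4π) = 0.18467439

0.184674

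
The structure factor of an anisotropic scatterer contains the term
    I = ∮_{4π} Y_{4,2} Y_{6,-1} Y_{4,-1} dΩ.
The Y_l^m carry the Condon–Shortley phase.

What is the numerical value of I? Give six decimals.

Rules hold: Σm=0, L=14 even, 2≤4≤10.
N = 9·13·9 = 1053
Δ = 6!·2!·6!/15! = 1/1261260
Racah Σ t=2..4: t=2:+1/4608 t=3:−1/1296 t=4:+1/4608 = -7/20736
⇒ 3j(4 6 4; 0 0 0)² = 20/1287, sgn -1
Racah Σ t=0..2: t=0:+1/172800 t=1:−1/5760 t=2:+1/3456 = 7/57600
⇒ 3j(4 6 4; 2 -1 -1)² = 21/2860, sgn -1
4πI² = N·(3j₀)²·(3jₘ)² = 189/1573
I = +1·√(0.120153/4π) = 0.09778261

0.097783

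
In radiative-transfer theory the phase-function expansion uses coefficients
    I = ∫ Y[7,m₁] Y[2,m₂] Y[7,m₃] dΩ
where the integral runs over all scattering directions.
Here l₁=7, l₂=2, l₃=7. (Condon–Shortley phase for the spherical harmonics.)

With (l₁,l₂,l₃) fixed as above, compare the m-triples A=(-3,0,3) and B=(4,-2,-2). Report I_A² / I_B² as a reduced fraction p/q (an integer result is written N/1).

l's match ⇒ only the (l;m) 3-j factors differ between A and B.
A: triangle coeff Δ(7,2,7) = 1/185640; Σ_t [0,2]: t=0:+1/29030400 t=1:−1/2177280 t=2:+1/3870720 = -29/174182400; (3j)²=841/185640 [(7 2 7; -3 0 3)], sign=-1
B: triangle coeff Δ(7,2,7) = 1/185640; Σ_t [0,0]: t=0:+1/8709120 = 1/8709120; (3j)²=55/3094 [(7 2 7; 4 -2 -2)], sign=-1
I_A²/I_B² = (841/185640)/(55/3094) = 841/3300

841/3300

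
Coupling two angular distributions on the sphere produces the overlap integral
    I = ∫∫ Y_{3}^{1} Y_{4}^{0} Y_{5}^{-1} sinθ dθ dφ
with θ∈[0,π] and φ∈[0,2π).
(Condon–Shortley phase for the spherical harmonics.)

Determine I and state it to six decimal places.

m-sum 0 ✓  L=12 even ✓  1≤5≤7 ✓
Π(2lᵢ+1) = 7×9×11 = 693
triangle coeff Δ(3,4,5) = 1/180180
Σ_t [0,2]: t=0:+1/576 t=1:−1/144 t=2:+1/576 = -1/288
(3j)²=20/1001 [(3 4 5; 0 0 0)], sign=+1
Σ_t [0,2]: t=0:+1/384 t=1:−1/216 t=2:+1/2304 = -11/6912
(3j)²=11/1638 [(3 4 5; 1 0 -1)], sign=-1
⇒ 4πI² = 110/1183
I = (-1)√(110/1183/(4π)) = -0.08601992

-0.086020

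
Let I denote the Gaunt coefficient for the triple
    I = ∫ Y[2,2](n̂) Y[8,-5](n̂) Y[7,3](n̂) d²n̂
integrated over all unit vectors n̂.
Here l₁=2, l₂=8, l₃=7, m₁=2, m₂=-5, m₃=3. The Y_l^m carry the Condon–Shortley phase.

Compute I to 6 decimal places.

0.000000

l₁+l₂+l₃=17 is odd: 3j(l;000)=0 ⇒ I=0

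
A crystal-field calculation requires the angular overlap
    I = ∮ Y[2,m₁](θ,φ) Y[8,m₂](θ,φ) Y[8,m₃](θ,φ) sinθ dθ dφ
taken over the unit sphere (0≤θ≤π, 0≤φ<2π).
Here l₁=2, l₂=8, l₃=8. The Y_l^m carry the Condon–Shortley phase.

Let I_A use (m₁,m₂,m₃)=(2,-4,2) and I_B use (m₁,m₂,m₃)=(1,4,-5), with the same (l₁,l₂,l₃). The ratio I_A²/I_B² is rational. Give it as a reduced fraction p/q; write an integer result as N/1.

l's match ⇒ only the (l;m) 3-j factors differ between A and B.
A: triangle coeff Δ(2,8,8) = 1/348840; Σ_t [0,0]: t=0:+1/348364800 = 1/348364800; (3j)²=11/646 [(2 8 8; 2 -4 2)], sign=+1
B: triangle coeff Δ(2,8,8) = 1/348840; Σ_t [0,1]: t=0:+1/1916006400 t=1:−1/479001600 = -1/638668800; (3j)²=117/6460 [(2 8 8; 1 4 -5)], sign=+1
I_A²/I_B² = (11/646)/(117/6460) = 110/117

110/117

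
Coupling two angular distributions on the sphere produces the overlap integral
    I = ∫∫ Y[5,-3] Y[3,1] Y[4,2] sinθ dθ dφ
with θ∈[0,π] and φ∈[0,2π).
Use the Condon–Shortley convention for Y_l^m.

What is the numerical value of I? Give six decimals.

Rules hold: Σm=0, L=12 even, 2≤4≤8.
N = 11·7·9 = 693
Δ = 4!·6!·2!/13! = 1/180180
Racah Σ t=1..3: t=1:−1/576 t=2:+1/144 t=3:−1/576 = 1/288
⇒ 3j(5 3 4; 0 0 0)² = 20/1001, sgn +1
Racah Σ t=2..4: t=2:+1/5760 t=3:−1/720 t=4:+1/2304 = -1/1280
⇒ 3j(5 3 4; -3 1 2)² = 27/1430, sgn -1
4πI² = N·(3j₀)²·(3jₘ)² = 486/1859
I = -1·√(0.261431/4π) = -0.14423595

-0.144236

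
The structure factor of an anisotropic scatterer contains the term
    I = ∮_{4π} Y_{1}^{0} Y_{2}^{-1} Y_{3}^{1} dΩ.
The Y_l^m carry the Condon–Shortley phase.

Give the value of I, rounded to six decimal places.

Checks pass: Σm=0; 6 even; l₃=3∈[1,3].
(2·1+1)(2·2+1)(2·3+1) = 105
Δ: 0! 2! 4! / 7! → 1/105
sum: t=0:+1/4 = 1/4
3j²(1 2 3; 0 0 0) = Δ·Π!·Σ² = 3/35  (sign -1)
sum: t=0:+1/6 = 1/6
3j²(1 2 3; 0 -1 1) = Δ·Π!·Σ² = 8/105  (sign +1)
combine: 4πI² = 105·3/35·8/105 = 24/35
take √, sign -1: I = -0.23359668

-0.233597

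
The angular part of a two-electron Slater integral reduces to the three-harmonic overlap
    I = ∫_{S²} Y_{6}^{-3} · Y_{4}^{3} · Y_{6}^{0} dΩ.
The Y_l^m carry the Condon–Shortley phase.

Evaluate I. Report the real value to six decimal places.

0.109740

Checks pass: Σm=0; 16 even; l₃=6∈[2,10].
(2·6+1)(2·4+1)(2·6+1) = 1521
Δ: 4! 8! 4! / 17! → 1/15315300
sum: t=0:+1/829440 t=1:−1/25920 t=2:+1/9216 t=3:−1/25920 t=4:+1/829440 = 7/207360
3j²(6 4 6; 0 0 0) = Δ·Π!·Σ² = 28/2431  (sign +1)
sum: t=3:−1/207360 t=4:+1/103680 = 1/207360
3j²(6 4 6; -3 3 0) = Δ·Π!·Σ² = 21/2431  (sign +1)
combine: 4πI² = 1521·28/2431·21/2431 = 5292/34969
take √, sign +1: I = 0.10973960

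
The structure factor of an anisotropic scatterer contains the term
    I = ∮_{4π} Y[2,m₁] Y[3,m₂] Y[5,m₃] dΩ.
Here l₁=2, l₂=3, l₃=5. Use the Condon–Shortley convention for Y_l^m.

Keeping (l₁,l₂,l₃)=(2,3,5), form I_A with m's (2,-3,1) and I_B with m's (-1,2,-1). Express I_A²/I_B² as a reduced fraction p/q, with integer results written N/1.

Shared (l₁,l₂,l₃)=(2,3,5): N and (l;000)² cancel in I_A²/I_B².
A: Δ = 0!·4!·6!/11! = 1/2310; Racah Σ t=0..0: t=0:+1/17280 = 1/17280; ⇒ 3j(2 3 5; 2 -3 1)² = 1/2310, sgn +1
B: Δ = 0!·4!·6!/11! = 1/2310; Racah Σ t=0..0: t=0:+1/720 = 1/720; ⇒ 3j(2 3 5; -1 2 -1)² = 4/385, sgn +1
I_A²/I_B² = (1/2310)/(4/385) = 1/24

1/24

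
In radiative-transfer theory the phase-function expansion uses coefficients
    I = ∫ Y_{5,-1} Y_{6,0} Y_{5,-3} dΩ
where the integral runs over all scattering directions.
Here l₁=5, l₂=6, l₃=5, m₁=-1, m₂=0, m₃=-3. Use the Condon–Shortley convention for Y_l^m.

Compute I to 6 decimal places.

0.000000

-1 + 0 − 3 = -4 ≠ 0: azimuthal integral kills it; I = 0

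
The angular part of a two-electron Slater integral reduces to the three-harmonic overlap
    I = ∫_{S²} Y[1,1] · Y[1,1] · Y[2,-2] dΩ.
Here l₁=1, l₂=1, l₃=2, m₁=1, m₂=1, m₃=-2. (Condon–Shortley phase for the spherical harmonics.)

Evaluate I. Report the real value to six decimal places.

0.309019

Rules hold: Σm=0, L=4 even, 0≤2≤2.
N = 3·3·5 = 45
Δ = 0!·2!·2!/5! = 1/30
Racah Σ t=0..0: t=0:+1/1 = 1/1
⇒ 3j(1 1 2; 0 0 0)² = 2/15, sgn +1
Racah Σ t=0..0: t=0:+1/4 = 1/4
⇒ 3j(1 1 2; 1 1 -2)² = 1/5, sgn +1
4πI² = N·(3j₀)²·(3jₘ)² = 6/5
I = +1·√(1.2/4π) = 0.30901936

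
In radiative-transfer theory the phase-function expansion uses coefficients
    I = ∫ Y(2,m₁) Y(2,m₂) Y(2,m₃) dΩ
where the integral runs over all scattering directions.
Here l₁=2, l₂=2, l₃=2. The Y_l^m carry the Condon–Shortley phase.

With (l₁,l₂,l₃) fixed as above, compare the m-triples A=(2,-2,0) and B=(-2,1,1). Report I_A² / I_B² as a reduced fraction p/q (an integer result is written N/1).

Shared (l₁,l₂,l₃)=(2,2,2): N and (l;000)² cancel in I_A²/I_B².
A: Δ = 2!·2!·2!/7! = 1/630; Racah Σ t=0..0: t=0:+1/8 = 1/8; ⇒ 3j(2 2 2; 2 -2 0)² = 2/35, sgn +1
B: Δ = 2!·2!·2!/7! = 1/630; Racah Σ t=2..2: t=2:+1/4 = 1/4; ⇒ 3j(2 2 2; -2 1 1)² = 3/35, sgn -1
I_A²/I_B² = (2/35)/(3/35) = 2/3

2/3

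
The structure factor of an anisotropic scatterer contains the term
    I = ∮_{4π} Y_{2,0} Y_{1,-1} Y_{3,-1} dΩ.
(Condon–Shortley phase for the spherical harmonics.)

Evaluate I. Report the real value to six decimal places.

0.000000

Σmᵢ = -2 ≠ 0, so the φ-integral vanishes; I = 0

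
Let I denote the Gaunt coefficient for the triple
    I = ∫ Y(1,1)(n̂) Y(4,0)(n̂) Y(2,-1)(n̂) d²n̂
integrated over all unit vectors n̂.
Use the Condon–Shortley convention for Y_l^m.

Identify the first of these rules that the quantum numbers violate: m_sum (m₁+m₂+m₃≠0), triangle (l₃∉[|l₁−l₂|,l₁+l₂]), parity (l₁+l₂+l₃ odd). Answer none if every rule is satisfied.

triangle

Σmᵢ = 0  ✓
l₃∈[|l₁−l₂|,l₁+l₂]=[3,5], have l₃=2  ✗
Σlᵢ = 7 ⇒ odd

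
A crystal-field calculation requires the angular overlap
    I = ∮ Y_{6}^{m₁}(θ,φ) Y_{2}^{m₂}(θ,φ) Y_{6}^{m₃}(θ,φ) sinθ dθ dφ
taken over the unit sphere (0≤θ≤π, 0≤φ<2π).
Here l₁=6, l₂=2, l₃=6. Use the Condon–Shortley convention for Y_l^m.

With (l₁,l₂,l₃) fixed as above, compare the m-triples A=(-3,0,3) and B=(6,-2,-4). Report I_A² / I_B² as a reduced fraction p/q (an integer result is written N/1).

l's match ⇒ only the (l;m) 3-j factors differ between A and B.
A: triangle coeff Δ(6,2,6) = 1/90090; Σ_t [0,2]: t=0:+1/1451520 t=1:−1/80640 t=2:+1/120960 = -1/290304; (3j)²=5/2002 [(6 2 6; -3 0 3)], sign=+1
B: triangle coeff Δ(6,2,6) = 1/90090; Σ_t [0,0]: t=0:+1/14515200 = 1/14515200; (3j)²=2/455 [(6 2 6; 6 -2 -4)], sign=+1
I_A²/I_B² = (5/2002)/(2/455) = 25/44

25/44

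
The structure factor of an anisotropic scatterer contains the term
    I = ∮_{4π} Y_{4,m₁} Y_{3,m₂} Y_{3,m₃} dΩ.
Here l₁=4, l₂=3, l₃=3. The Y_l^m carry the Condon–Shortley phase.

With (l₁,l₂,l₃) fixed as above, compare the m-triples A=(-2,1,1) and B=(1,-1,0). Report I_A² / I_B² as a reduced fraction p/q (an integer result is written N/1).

Same 4,3,3: normalisation and zero-m 3j drop out of the ratio.
A: Δ: 4! 4! 2! / 11! → 1/34650; sum: t=2:+1/192 t=3:−1/36 t=4:+1/192 = -5/288; 3j²(4 3 3; -2 1 1) = Δ·Π!·Σ² = 20/693  (sign -1)
B: Δ: 4! 4! 2! / 11! → 1/34650; sum: t=0:+1/288 t=1:−1/24 t=2:+1/48 = -5/288; 3j²(4 3 3; 1 -1 0) = Δ·Π!·Σ² = 5/462  (sign +1)
I_A²/I_B² = (20/693)/(5/462) = 8/3

8/3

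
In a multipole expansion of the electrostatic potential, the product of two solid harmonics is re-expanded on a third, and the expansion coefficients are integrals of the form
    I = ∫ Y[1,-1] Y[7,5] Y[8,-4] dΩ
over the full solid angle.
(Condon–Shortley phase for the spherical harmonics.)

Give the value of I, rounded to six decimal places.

0.074948

Rules hold: Σm=0, L=16 even, 6≤8≤8.
N = 3·15·17 = 765
Δ = 0!·2!·14!/17! = 1/2040
Racah Σ t=0..0: t=0:+1/25401600 = 1/25401600
⇒ 3j(1 7 8; 0 0 0)² = 8/255, sgn +1
Racah Σ t=0..0: t=0:+1/1916006400 = 1/1916006400
⇒ 3j(1 7 8; -1 5 -4)² = 1/340, sgn +1
4πI² = N·(3j₀)²·(3jₘ)² = 6/85
I = +1·√(0.0705882/4π) = 0.07494820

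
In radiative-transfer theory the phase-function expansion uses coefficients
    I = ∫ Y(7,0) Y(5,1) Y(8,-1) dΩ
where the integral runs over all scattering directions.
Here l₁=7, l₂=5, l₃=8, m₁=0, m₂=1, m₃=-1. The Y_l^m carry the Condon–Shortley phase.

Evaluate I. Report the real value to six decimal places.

Rules hold: Σm=0, L=20 even, 2≤8≤12.
N = 15·11·17 = 2805
Δ = 4!·10!·6!/21! = 1/814773960
Racah Σ t=0..4: t=0:+1/87091200 t=1:−1/4976640 t=2:+1/2073600 t=3:−1/4976640 t=4:+1/87091200 = 1/9676800
⇒ 3j(7 5 8; 0 0 0)² = 360/46189, sgn +1
Racah Σ t=0..4: t=0:+1/522547200 t=1:−1/12441600 t=2:+1/2764800 t=3:−1/3732480 t=4:+1/34836480 = 23/522547200
⇒ 3j(7 5 8; 0 1 -1)² = 529/277134, sgn -1
4πI² = N·(3j₀)²·(3jₘ)² = 476100/11408683
I = -1·√(0.0417314/4π) = -0.05762705

-0.057627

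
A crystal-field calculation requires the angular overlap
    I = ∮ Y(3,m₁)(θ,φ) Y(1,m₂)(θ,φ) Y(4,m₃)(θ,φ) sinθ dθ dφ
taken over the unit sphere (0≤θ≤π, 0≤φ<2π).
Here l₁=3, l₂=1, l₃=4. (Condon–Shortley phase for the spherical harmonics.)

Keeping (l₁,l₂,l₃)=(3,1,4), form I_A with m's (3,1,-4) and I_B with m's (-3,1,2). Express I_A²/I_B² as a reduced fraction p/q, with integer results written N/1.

Same 3,1,4: normalisation and zero-m 3j drop out of the ratio.
A: Δ: 0! 6! 2! / 9! → 1/252; sum: t=0:+1/1440 = 1/1440; 3j²(3 1 4; 3 1 -4) = Δ·Π!·Σ² = 1/9  (sign +1)
B: Δ: 0! 6! 2! / 9! → 1/252; sum: t=0:+1/1440 = 1/1440; 3j²(3 1 4; -3 1 2) = Δ·Π!·Σ² = 1/252  (sign +1)
I_A²/I_B² = (1/9)/(1/252) = 28/1

28/1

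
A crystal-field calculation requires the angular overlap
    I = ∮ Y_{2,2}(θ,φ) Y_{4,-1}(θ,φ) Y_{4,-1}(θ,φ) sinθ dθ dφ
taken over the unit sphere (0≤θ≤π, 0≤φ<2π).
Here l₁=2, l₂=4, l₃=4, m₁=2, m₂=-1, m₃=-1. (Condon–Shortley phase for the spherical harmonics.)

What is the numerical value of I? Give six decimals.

Checks pass: Σm=0; 10 even; l₃=4∈[2,6].
(2·2+1)(2·4+1)(2·4+1) = 405
Δ: 2! 2! 6! / 11! → 1/13860
sum: t=0:+1/192 t=1:−1/36 t=2:+1/192 = -5/288
3j²(2 4 4; 0 0 0) = Δ·Π!·Σ² = 20/693  (sign -1)
sum: t=0:+1/144 = 1/144
3j²(2 4 4; 2 -1 -1) = Δ·Π!·Σ² = 10/231  (sign -1)
combine: 4πI² = 405·20/693·10/231 = 3000/5929
take √, sign +1: I = 0.20066192

0.200662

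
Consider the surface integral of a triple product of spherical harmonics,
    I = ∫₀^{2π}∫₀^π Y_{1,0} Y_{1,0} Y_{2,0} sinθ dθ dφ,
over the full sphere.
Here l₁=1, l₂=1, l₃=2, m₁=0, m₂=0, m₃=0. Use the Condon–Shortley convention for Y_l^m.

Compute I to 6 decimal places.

0.252313

Checks pass: Σm=0; 4 even; l₃=2∈[0,2].
(2·1+1)(2·1+1)(2·2+1) = 45
Δ: 0! 2! 2! / 5! → 1/30
sum: t=0:+1/1 = 1/1
3j²(1 1 2; 0 0 0) = Δ·Π!·Σ² = 2/15  (sign +1)
(m-triple is (0,0,0) — same symbol as above.)
combine: 4πI² = 45·2/15·2/15 = 4/5
take √, sign +1: I = 0.25231325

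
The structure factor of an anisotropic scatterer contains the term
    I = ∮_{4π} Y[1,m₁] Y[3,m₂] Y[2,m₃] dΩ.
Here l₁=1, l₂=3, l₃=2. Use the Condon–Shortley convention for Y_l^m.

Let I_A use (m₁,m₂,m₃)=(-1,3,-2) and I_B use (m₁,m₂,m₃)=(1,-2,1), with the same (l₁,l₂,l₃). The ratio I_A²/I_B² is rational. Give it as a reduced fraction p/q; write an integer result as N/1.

Shared (l₁,l₂,l₃)=(1,3,2): N and (l;000)² cancel in I_A²/I_B².
A: Δ = 2!·0!·4!/7! = 1/105; Racah Σ t=2..2: t=2:+1/48 = 1/48; ⇒ 3j(1 3 2; -1 3 -2)² = 1/7, sgn +1
B: Δ = 2!·0!·4!/7! = 1/105; Racah Σ t=0..0: t=0:+1/12 = 1/12; ⇒ 3j(1 3 2; 1 -2 1)² = 2/21, sgn -1
I_A²/I_B² = (1/7)/(2/21) = 3/2

3/2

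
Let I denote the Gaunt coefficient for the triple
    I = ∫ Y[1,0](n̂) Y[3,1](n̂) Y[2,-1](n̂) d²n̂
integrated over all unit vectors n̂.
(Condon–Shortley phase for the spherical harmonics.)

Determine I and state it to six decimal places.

-0.233597

Rules hold: Σm=0, L=6 even, 2≤2≤4.
N = 3·7·5 = 105
Δ = 2!·0!·4!/7! = 1/105
Racah Σ t=1..1: t=1:−1/4 = -1/4
⇒ 3j(1 3 2; 0 0 0)² = 3/35, sgn -1
Racah Σ t=1..1: t=1:−1/6 = -1/6
⇒ 3j(1 3 2; 0 1 -1)² = 8/105, sgn +1
4πI² = N·(3j₀)²·(3jₘ)² = 24/35
I = -1·√(0.685714/4π) = -0.23359668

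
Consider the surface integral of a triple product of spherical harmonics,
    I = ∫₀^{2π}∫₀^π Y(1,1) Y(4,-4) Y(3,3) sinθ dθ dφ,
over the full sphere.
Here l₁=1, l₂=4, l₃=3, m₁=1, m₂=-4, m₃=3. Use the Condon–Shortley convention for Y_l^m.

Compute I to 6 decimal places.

0.325735

m-sum 0 ✓  L=8 even ✓  3≤3≤5 ✓
Π(2lᵢ+1) = 3×9×7 = 189
triangle coeff Δ(1,4,3) = 1/252
Σ_t [1,1]: t=1:−1/36 = -1/36
(3j)²=4/63 [(1 4 3; 0 0 0)], sign=+1
Σ_t [0,0]: t=0:+1/1440 = 1/1440
(3j)²=1/9 [(1 4 3; 1 -4 3)], sign=+1
⇒ 4πI² = 4/3
I = (+1)√(4/3/(4π)) = 0.32573501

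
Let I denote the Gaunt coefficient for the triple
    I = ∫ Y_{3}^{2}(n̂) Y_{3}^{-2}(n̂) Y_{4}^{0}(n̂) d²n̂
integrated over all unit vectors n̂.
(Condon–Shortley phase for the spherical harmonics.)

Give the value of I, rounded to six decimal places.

Rules hold: Σm=0, L=10 even, 0≤4≤6.
N = 7·7·9 = 441
Δ = 2!·4!·4!/11! = 1/34650
Racah Σ t=0..2: t=0:+1/72 t=1:−1/16 t=2:+1/72 = -5/144
⇒ 3j(3 3 4; 0 0 0)² = 2/77, sgn -1
Racah Σ t=0..1: t=0:+1/72 t=1:−1/576 = 7/576
⇒ 3j(3 3 4; 2 -2 0)² = 7/198, sgn +1
4πI² = N·(3j₀)²·(3jₘ)² = 49/121
I = -1·√(0.404959/4π) = -0.17951487

-0.179515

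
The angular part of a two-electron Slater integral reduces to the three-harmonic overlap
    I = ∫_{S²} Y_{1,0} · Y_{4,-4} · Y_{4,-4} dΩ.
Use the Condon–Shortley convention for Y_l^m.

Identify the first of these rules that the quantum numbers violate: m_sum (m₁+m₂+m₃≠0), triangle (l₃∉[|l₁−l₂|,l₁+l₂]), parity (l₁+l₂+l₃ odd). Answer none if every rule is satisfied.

m_sum

azimuthal sum: 0 − 4 − 4 = -8  ✗
3 ≤ 4 ≤ 5 (triangle on l)
L = 1 + 4 + 4 = 9 (odd)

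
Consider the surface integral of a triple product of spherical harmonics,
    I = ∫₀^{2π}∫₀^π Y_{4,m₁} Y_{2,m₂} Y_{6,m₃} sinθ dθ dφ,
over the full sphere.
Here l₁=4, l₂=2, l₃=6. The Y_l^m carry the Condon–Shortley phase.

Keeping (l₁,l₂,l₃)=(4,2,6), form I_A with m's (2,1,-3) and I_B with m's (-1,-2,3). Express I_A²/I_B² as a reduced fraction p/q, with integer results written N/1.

2/1

l's match ⇒ only the (l;m) 3-j factors differ between A and B.
A: triangle coeff Δ(4,2,6) = 1/6435; Σ_t [0,0]: t=0:+1/8640 = 1/8640; (3j)²=28/715 [(4 2 6; 2 1 -3)], sign=-1
B: triangle coeff Δ(4,2,6) = 1/6435; Σ_t [0,0]: t=0:+1/17280 = 1/17280; (3j)²=14/715 [(4 2 6; -1 -2 3)], sign=-1
I_A²/I_B² = (28/715)/(14/715) = 2/1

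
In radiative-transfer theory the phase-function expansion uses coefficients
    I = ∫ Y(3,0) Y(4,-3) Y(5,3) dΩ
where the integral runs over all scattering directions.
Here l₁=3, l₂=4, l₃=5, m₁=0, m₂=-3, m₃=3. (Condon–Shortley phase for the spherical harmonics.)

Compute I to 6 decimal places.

0.103862

Checks pass: Σm=0; 12 even; l₃=5∈[1,7].
(2·3+1)(2·4+1)(2·5+1) = 693
Δ: 2! 4! 6! / 13! → 1/180180
sum: t=0:+1/576 t=1:−1/144 t=2:+1/576 = -1/288
3j²(3 4 5; 0 0 0) = Δ·Π!·Σ² = 20/1001  (sign +1)
sum: t=0:+1/1440 t=1:−1/2880 = 1/2880
3j²(3 4 5; 0 -3 3) = Δ·Π!·Σ² = 7/715  (sign +1)
combine: 4πI² = 693·20/1001·7/715 = 252/1859
take √, sign +1: I = 0.10386175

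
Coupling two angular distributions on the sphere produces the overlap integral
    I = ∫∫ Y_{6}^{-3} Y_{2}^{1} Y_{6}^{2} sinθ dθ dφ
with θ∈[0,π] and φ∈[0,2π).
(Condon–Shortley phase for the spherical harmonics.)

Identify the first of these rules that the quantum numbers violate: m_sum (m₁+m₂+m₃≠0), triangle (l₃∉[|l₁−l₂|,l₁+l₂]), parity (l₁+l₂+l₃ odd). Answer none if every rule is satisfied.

none

Σmᵢ = 0  ✓
l₃∈[|l₁−l₂|,l₁+l₂]=[4,8], have l₃=6  ✓
Σlᵢ = 14 ⇒ even  ✓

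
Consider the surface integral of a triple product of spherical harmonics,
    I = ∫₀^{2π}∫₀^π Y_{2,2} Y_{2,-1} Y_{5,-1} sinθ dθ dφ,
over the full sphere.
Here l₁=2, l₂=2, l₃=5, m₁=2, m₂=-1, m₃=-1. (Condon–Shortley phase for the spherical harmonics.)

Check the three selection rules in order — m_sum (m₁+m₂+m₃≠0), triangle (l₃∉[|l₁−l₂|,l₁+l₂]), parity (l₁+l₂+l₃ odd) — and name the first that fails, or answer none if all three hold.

m₁+m₂+m₃ = 2 − 1 − 1 = 0  ✓
triangle: |2−2|=0 ≤ l₃=5 ≤ 2+2=4  ✗
parity: l₁+l₂+l₃ = 9 is odd

triangle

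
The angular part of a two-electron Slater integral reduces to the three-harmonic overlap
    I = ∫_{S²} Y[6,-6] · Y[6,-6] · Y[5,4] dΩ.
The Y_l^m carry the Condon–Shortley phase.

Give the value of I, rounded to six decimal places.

Σmᵢ = -8 ≠ 0, so the φ-integral vanishes; I = 0

0.000000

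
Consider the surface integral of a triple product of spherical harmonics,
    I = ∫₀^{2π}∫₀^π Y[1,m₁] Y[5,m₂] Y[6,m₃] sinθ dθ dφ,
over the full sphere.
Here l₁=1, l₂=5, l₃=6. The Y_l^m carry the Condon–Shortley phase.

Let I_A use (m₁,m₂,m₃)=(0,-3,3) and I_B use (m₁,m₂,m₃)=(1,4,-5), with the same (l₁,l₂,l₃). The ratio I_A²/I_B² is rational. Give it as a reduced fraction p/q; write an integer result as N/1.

27/55

l's match ⇒ only the (l;m) 3-j factors differ between A and B.
A: triangle coeff Δ(1,5,6) = 1/858; Σ_t [0,0]: t=0:+1/80640 = 1/80640; (3j)²=9/286 [(1 5 6; 0 -3 3)], sign=-1
B: triangle coeff Δ(1,5,6) = 1/858; Σ_t [0,0]: t=0:+1/725760 = 1/725760; (3j)²=5/78 [(1 5 6; 1 4 -5)], sign=-1
I_A²/I_B² = (9/286)/(5/78) = 27/55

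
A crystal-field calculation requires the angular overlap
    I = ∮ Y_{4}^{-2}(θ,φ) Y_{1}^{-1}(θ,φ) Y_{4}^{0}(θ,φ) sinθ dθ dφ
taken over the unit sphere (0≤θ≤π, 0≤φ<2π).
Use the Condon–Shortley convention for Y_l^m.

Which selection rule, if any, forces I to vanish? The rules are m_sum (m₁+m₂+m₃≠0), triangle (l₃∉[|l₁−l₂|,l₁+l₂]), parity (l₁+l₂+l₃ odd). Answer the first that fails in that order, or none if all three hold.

m_sum

m₁+m₂+m₃ = -2 − 1 + 0 = -3  ✗
triangle: |4−1|=3 ≤ l₃=4 ≤ 4+1=5
parity: l₁+l₂+l₃ = 9 is odd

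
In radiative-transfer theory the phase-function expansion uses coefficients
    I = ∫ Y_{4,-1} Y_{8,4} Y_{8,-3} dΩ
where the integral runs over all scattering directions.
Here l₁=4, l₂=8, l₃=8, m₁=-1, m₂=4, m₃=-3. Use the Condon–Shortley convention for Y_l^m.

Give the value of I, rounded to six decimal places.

0.124623

Checks pass: Σm=0; 20 even; l₃=8∈[4,12].
(2·4+1)(2·8+1)(2·8+1) = 2601
Δ: 4! 4! 12! / 21! → 1/185175900
sum: t=0:+1/557383680 t=1:−1/21772800 t=2:+1/8294400 t=3:−1/21772800 t=4:+1/557383680 = 1/30965760
3j²(4 8 8; 0 0 0) = Δ·Π!·Σ² = 36/4199  (sign +1)
sum: t=1:−1/5748019200 t=2:+1/174182400 t=3:−1/52254720 t=4:+1/139345920 = -7/1094860800
3j²(4 8 8; -1 4 -3) = Δ·Π!·Σ² = 147/16796  (sign +1)
combine: 4πI² = 2601·36/4199·147/16796 = 11907/61009
take √, sign +1: I = 0.12462331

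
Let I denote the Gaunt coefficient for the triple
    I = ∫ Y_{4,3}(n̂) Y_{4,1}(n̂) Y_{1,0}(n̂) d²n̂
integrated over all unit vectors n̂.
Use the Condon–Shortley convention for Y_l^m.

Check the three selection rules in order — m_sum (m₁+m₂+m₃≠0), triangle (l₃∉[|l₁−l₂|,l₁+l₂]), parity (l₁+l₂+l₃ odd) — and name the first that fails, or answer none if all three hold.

m_sum

m₁+m₂+m₃ = 3 + 1 + 0 = 4  ✗
triangle: |4−4|=0 ≤ l₃=1 ≤ 4+4=8
parity: l₁+l₂+l₃ = 9 is odd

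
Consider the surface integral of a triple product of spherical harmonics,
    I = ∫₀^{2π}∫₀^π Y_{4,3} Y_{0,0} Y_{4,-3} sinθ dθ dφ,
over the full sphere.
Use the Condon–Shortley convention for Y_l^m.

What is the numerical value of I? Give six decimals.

Rules hold: Σm=0, L=8 even, 4≤4≤4.
N = 9·1·9 = 81
Δ = 0!·8!·0!/9! = 1/9
Racah Σ t=0..0: t=0:+1/576 = 1/576
⇒ 3j(4 0 4; 0 0 0)² = 1/9, sgn +1
Racah Σ t=0..0: t=0:+1/5040 = 1/5040
⇒ 3j(4 0 4; 3 0 -3)² = 1/9, sgn -1
4πI² = N·(3j₀)²·(3jₘ)² = 1/1
I = -1·√(1/4π) = -0.28209479

-0.282095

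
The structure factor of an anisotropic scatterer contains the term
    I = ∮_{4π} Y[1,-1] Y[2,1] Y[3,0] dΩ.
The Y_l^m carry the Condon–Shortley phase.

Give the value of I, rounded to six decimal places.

Checks pass: Σm=0; 6 even; l₃=3∈[1,3].
(2·1+1)(2·2+1)(2·3+1) = 105
Δ: 0! 2! 4! / 7! → 1/105
sum: t=0:+1/4 = 1/4
3j²(1 2 3; 0 0 0) = Δ·Π!·Σ² = 3/35  (sign -1)
sum: t=0:+1/12 = 1/12
3j²(1 2 3; -1 1 0) = Δ·Π!·Σ² = 1/35  (sign -1)
combine: 4πI² = 105·3/35·1/35 = 9/35
take √, sign +1: I = 0.14304817

0.143048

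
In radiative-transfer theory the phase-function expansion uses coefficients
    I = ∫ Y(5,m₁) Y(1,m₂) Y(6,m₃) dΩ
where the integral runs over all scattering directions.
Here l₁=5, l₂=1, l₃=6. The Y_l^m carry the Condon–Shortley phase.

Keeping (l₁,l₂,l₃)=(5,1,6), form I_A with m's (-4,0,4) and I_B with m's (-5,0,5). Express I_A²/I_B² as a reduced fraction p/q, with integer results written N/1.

Same 5,1,6: normalisation and zero-m 3j drop out of the ratio.
A: Δ: 0! 10! 2! / 13! → 1/858; sum: t=0:+1/362880 = 1/362880; 3j²(5 1 6; -4 0 4) = Δ·Π!·Σ² = 10/429  (sign +1)
B: Δ: 0! 10! 2! / 13! → 1/858; sum: t=0:+1/3628800 = 1/3628800; 3j²(5 1 6; -5 0 5) = Δ·Π!·Σ² = 1/78  (sign -1)
I_A²/I_B² = (10/429)/(1/78) = 20/11

20/11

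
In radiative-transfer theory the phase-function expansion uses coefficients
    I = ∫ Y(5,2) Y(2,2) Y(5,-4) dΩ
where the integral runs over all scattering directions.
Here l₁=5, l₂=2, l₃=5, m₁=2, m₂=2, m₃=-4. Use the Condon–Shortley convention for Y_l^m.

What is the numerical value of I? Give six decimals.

Rules hold: Σm=0, L=12 even, 3≤5≤7.
N = 11·5·11 = 605
Δ = 2!·8!·2!/13! = 1/38610
Racah Σ t=0..2: t=0:+1/2880 t=1:−1/576 t=2:+1/2880 = -1/960
⇒ 3j(5 2 5; 0 0 0)² = 10/429, sgn +1
Racah Σ t=2..2: t=2:+1/20160 = 1/20160
⇒ 3j(5 2 5; 2 2 -4)² = 12/715, sgn -1
4πI² = N·(3j₀)²·(3jₘ)² = 40/169
I = -1·√(0.236686/4π) = -0.13724032

-0.137240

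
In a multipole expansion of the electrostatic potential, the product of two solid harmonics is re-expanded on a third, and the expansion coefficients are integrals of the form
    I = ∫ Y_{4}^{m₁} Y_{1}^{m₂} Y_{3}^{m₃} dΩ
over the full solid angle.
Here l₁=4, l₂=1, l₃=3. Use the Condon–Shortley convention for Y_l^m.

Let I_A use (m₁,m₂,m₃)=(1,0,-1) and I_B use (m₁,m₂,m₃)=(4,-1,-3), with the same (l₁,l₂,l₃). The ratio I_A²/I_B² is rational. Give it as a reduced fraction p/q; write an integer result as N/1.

l's match ⇒ only the (l;m) 3-j factors differ between A and B.
A: triangle coeff Δ(4,1,3) = 1/252; Σ_t [1,1]: t=1:−1/48 = -1/48; (3j)²=5/84 [(4 1 3; 1 0 -1)], sign=-1
B: triangle coeff Δ(4,1,3) = 1/252; Σ_t [0,0]: t=0:+1/1440 = 1/1440; (3j)²=1/9 [(4 1 3; 4 -1 -3)], sign=+1
I_A²/I_B² = (5/84)/(1/9) = 15/28

15/28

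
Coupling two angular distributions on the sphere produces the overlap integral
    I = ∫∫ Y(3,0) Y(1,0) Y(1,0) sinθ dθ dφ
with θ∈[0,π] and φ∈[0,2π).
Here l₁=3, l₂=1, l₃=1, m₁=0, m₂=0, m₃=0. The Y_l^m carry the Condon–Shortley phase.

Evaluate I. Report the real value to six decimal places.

0.000000

triangle: need 2≤l₃≤4, have 1; I=0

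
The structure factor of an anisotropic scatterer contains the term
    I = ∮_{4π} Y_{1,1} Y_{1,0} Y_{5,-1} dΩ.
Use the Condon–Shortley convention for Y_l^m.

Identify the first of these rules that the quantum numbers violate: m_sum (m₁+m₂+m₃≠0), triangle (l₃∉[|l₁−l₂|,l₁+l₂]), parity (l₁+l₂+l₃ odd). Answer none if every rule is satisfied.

Σmᵢ = 0  ✓
l₃∈[|l₁−l₂|,l₁+l₂]=[0,2], have l₃=5  ✗
Σlᵢ = 7 ⇒ odd

triangle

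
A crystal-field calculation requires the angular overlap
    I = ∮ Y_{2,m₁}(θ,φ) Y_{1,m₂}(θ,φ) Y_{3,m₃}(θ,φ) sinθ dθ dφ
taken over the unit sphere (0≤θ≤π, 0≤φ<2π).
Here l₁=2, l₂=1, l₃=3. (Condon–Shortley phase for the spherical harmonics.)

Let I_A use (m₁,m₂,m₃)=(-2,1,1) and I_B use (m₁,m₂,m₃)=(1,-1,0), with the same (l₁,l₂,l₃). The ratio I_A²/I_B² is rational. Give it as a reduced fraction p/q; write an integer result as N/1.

1/3

Same 2,1,3: normalisation and zero-m 3j drop out of the ratio.
A: Δ: 0! 4! 2! / 7! → 1/105; sum: t=0:+1/48 = 1/48; 3j²(2 1 3; -2 1 1) = Δ·Π!·Σ² = 1/105  (sign +1)
B: Δ: 0! 4! 2! / 7! → 1/105; sum: t=0:+1/12 = 1/12; 3j²(2 1 3; 1 -1 0) = Δ·Π!·Σ² = 1/35  (sign -1)
I_A²/I_B² = (1/105)/(1/35) = 1/3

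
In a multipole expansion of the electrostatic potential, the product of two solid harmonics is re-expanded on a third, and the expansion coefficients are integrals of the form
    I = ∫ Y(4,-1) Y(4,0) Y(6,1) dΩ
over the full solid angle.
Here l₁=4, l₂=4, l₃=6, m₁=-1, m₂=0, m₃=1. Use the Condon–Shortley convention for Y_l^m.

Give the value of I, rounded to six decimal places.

-0.103072

Checks pass: Σm=0; 14 even; l₃=6∈[0,8].
(2·4+1)(2·4+1)(2·6+1) = 1053
Δ: 2! 6! 6! / 15! → 1/1261260
sum: t=0:+1/4608 t=1:−1/1296 t=2:+1/4608 = -7/20736
3j²(4 4 6; 0 0 0) = Δ·Π!·Σ² = 20/1287  (sign -1)
sum: t=0:+1/11520 t=1:−1/1728 t=2:+1/3456 = -7/34560
3j²(4 4 6; -1 0 1) = Δ·Π!·Σ² = 7/858  (sign +1)
combine: 4πI² = 1053·20/1287·7/858 = 210/1573
take √, sign -1: I = -0.10307192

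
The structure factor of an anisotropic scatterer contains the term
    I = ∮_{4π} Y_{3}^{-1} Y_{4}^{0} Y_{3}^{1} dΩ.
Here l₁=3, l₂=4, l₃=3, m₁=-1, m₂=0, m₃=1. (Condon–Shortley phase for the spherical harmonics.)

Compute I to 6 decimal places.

m-sum 0 ✓  L=10 even ✓  1≤3≤7 ✓
Π(2lᵢ+1) = 7×9×7 = 441
triangle coeff Δ(3,4,3) = 1/34650
Σ_t [1,3]: t=1:−1/72 t=2:+1/16 t=3:−1/72 = 5/144
(3j)²=2/77 [(3 4 3; 0 0 0)], sign=-1
Σ_t [2,4]: t=2:+1/32 t=3:−1/36 t=4:+1/1152 = 5/1152
(3j)²=1/1386 [(3 4 3; -1 0 1)], sign=+1
⇒ 4πI² = 1/121
I = (-1)√(1/121/(4π)) = -0.02564498

-0.025645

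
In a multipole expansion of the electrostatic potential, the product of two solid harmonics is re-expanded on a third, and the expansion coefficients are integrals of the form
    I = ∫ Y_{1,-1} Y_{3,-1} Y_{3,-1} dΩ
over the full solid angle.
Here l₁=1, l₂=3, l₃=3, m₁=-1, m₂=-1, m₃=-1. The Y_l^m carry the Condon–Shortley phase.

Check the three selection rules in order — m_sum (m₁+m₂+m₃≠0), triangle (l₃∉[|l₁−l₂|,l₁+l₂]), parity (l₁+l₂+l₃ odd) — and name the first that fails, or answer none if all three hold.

m_sum

Σmᵢ = -3  ✗
l₃∈[|l₁−l₂|,l₁+l₂]=[2,4], have l₃=3
Σlᵢ = 7 ⇒ odd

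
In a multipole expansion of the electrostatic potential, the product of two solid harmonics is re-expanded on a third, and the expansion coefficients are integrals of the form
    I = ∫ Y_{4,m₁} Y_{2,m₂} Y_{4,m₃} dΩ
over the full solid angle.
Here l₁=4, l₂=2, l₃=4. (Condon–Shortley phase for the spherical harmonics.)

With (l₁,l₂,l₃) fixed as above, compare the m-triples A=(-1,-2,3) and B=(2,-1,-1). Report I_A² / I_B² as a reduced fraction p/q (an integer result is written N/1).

14/9

Same 4,2,4: normalisation and zero-m 3j drop out of the ratio.
A: Δ: 2! 6! 2! / 11! → 1/13860; sum: t=0:+1/480 = 1/480; 3j²(4 2 4; -1 -2 3) = Δ·Π!·Σ² = 3/110  (sign -1)
B: Δ: 2! 6! 2! / 11! → 1/13860; sum: t=0:+1/96 t=1:−1/240 = 1/160; 3j²(4 2 4; 2 -1 -1) = Δ·Π!·Σ² = 27/1540  (sign -1)
I_A²/I_B² = (3/110)/(27/1540) = 14/9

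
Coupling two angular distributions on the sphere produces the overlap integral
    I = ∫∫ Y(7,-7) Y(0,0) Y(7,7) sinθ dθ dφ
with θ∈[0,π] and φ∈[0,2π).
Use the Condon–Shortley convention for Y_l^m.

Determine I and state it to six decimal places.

-0.282095

Rules hold: Σm=0, L=14 even, 7≤7≤7.
N = 15·1·15 = 225
Δ = 0!·14!·0!/15! = 1/15
Racah Σ t=0..0: t=0:+1/25401600 = 1/25401600
⇒ 3j(7 0 7; 0 0 0)² = 1/15, sgn -1
Racah Σ t=0..0: t=0:+1/87178291200 = 1/87178291200
⇒ 3j(7 0 7; -7 0 7)² = 1/15, sgn +1
4πI² = N·(3j₀)²·(3jₘ)² = 1/1
I = -1·√(1/4π) = -0.28209479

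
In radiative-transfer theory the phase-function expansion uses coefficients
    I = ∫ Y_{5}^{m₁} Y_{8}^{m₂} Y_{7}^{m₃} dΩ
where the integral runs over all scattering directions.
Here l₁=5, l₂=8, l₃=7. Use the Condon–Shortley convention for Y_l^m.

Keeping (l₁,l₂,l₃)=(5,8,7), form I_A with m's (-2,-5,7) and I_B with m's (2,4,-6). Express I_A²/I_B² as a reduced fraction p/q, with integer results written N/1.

13/14

Same 5,8,7: normalisation and zero-m 3j drop out of the ratio.
A: Δ: 6! 4! 10! / 21! → 1/814773960; sum: t=3:−1/3135283200 = -1/3135283200; 3j²(5 8 7; -2 -5 7) = Δ·Π!·Σ² = 143/11628  (sign -1)
B: Δ: 6! 4! 10! / 21! → 1/814773960; sum: t=2:+1/1045094400 t=3:−1/313528320 = -1/447897600; 3j²(5 8 7; 2 4 -6) = Δ·Π!·Σ² = 77/5814  (sign +1)
I_A²/I_B² = (143/11628)/(77/5814) = 13/14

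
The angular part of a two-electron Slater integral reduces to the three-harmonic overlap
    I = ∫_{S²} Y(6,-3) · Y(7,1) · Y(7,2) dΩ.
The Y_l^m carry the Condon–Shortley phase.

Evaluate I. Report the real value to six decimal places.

Rules hold: Σm=0, L=20 even, 1≤7≤13.
N = 13·15·15 = 2925
Δ = 6!·6!·8!/21! = 1/2444321880
Racah Σ t=0..6: t=0:+1/2612736000 t=1:−1/20736000 t=2:+1/1658880 t=3:−1/746496 t=4:+1/1658880 t=5:−1/20736000 t=6:+1/2612736000 = -1/4354560
⇒ 3j(6 7 7; 0 0 0)² = 1000/138567, sgn +1
Racah Σ t=3..6: t=3:−1/18662400 t=4:+1/3317760 t=5:−1/4147200 t=6:+1/37324800 = 1/29859840
⇒ 3j(6 7 7; -3 1 2)² = 175/138567, sgn -1
4πI² = N·(3j₀)²·(3jₘ)² = 4375000/164109517
I = -1·√(0.026659/4π) = -0.04605929

-0.046059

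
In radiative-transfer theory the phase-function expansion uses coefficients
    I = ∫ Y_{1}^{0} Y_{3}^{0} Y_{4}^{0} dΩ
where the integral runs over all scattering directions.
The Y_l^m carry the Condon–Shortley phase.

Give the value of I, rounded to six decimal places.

0.246233

Checks pass: Σm=0; 8 even; l₃=4∈[2,4].
(2·1+1)(2·3+1)(2·4+1) = 189
Δ: 0! 2! 6! / 9! → 1/252
sum: t=0:+1/36 = 1/36
3j²(1 3 4; 0 0 0) = Δ·Π!·Σ² = 4/63  (sign +1)
(m-triple is (0,0,0) — same symbol as above.)
combine: 4πI² = 189·4/63·4/63 = 16/21
take √, sign +1: I = 0.24623252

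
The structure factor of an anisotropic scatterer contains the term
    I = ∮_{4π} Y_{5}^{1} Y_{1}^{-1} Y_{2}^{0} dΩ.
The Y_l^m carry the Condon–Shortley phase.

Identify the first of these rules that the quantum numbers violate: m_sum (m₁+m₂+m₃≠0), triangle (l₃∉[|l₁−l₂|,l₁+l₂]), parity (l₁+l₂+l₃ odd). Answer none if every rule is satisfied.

triangle

azimuthal sum: 1 − 1 + 0 = 0  ✓
4 ≤ 2 ≤ 6 (triangle on l)  ✗
L = 5 + 1 + 2 = 8 (even)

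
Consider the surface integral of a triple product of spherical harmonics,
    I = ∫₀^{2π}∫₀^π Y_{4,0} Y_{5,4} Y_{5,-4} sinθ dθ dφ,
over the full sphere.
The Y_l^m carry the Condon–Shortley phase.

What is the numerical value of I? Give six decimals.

Rules hold: Σm=0, L=14 even, 1≤5≤9.
N = 9·11·11 = 1089
Δ = 4!·4!·6!/15! = 1/3153150
Racah Σ t=0..4: t=0:+1/69120 t=1:−1/1728 t=2:+1/576 t=3:−1/1728 t=4:+1/69120 = 7/11520
⇒ 3j(4 5 5; 0 0 0)² = 2/143, sgn -1
Racah Σ t=3..4: t=3:−1/25920 t=4:+1/69120 = -1/41472
⇒ 3j(4 5 5; 0 4 -4)² = 2/143, sgn +1
4πI² = N·(3j₀)²·(3jₘ)² = 36/169
I = -1·√(0.213018/4π) = -0.13019760

-0.130198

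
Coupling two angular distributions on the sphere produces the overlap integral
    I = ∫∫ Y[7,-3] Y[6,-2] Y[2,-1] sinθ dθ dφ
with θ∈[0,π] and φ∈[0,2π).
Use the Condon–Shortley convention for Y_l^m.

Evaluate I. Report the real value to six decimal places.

-3 − 2 − 1 = -6 ≠ 0: azimuthal integral kills it; I = 0

0.000000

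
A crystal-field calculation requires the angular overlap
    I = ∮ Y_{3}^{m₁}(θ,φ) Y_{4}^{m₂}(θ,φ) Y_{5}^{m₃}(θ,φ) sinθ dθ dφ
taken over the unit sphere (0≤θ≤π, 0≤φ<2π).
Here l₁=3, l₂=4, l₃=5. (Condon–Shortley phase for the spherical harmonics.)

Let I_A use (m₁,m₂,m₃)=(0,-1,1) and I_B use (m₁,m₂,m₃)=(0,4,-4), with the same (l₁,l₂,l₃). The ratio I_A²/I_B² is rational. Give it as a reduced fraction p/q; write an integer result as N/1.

Same 3,4,5: normalisation and zero-m 3j drop out of the ratio.
A: Δ: 2! 4! 6! / 13! → 1/180180; sum: t=0:+1/432 t=1:−1/192 t=2:+1/1440 = -19/8640; 3j²(3 4 5; 0 -1 1) = Δ·Π!·Σ² = 361/30030  (sign -1)
B: Δ: 2! 4! 6! / 13! → 1/180180; sum: t=2:+1/8640 = 1/8640; 3j²(3 4 5; 0 4 -4) = Δ·Π!·Σ² = 28/715  (sign -1)
I_A²/I_B² = (361/30030)/(28/715) = 361/1176

361/1176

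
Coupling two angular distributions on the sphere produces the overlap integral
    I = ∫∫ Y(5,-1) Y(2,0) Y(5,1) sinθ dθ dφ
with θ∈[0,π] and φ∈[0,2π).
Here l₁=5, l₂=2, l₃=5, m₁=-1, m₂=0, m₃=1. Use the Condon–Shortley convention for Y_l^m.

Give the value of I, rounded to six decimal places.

m-sum 0 ✓  L=12 even ✓  3≤5≤7 ✓
Π(2lᵢ+1) = 11×5×11 = 605
triangle coeff Δ(5,2,5) = 1/38610
Σ_t [0,2]: t=0:+1/2880 t=1:−1/576 t=2:+1/2880 = -1/960
(3j)²=10/429 [(5 2 5; 0 0 0)], sign=+1
Σ_t [0,2]: t=0:+1/5760 t=1:−1/720 t=2:+1/2304 = -1/1280
(3j)²=27/1430 [(5 2 5; -1 0 1)], sign=-1
⇒ 4πI² = 45/169
I = (-1)√(45/169/(4π)) = -0.14556534

-0.145565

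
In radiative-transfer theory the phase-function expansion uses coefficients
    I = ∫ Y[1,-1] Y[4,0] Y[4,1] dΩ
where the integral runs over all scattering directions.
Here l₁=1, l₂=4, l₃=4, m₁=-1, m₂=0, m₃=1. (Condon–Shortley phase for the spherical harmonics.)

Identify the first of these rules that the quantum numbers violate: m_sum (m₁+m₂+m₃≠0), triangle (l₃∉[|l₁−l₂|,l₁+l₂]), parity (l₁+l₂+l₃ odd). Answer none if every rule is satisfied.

azimuthal sum: -1 + 0 + 1 = 0  ✓
3 ≤ 4 ≤ 5 (triangle on l)  ✓
L = 1 + 4 + 4 = 9 (odd)  ✗

parity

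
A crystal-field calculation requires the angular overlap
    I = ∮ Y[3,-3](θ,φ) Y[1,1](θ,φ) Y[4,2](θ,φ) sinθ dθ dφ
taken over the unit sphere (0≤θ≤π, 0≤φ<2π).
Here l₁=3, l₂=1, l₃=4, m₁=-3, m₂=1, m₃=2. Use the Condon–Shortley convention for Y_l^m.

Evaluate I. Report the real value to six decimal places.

Checks pass: Σm=0; 8 even; l₃=4∈[2,4].
(2·3+1)(2·1+1)(2·4+1) = 189
Δ: 0! 6! 2! / 9! → 1/252
sum: t=0:+1/36 = 1/36
3j²(3 1 4; 0 0 0) = Δ·Π!·Σ² = 4/63  (sign +1)
sum: t=0:+1/1440 = 1/1440
3j²(3 1 4; -3 1 2) = Δ·Π!·Σ² = 1/252  (sign +1)
combine: 4πI² = 189·4/63·1/252 = 1/21
take √, sign +1: I = 0.06155813

0.061558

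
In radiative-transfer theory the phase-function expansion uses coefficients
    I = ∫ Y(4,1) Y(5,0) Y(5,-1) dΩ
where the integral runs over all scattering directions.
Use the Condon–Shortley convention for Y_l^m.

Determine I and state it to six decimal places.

Rules hold: Σm=0, L=14 even, 1≤5≤9.
N = 9·11·11 = 1089
Δ = 4!·4!·6!/15! = 1/3153150
Racah Σ t=0..4: t=0:+1/69120 t=1:−1/1728 t=2:+1/576 t=3:−1/1728 t=4:+1/69120 = 7/11520
⇒ 3j(4 5 5; 0 0 0)² = 2/143, sgn -1
Racah Σ t=0..3: t=0:+1/17280 t=1:−1/1152 t=2:+1/864 t=3:−1/6912 = 7/34560
⇒ 3j(4 5 5; 1 0 -1)² = 1/429, sgn +1
4πI² = N·(3j₀)²·(3jₘ)² = 6/169
I = -1·√(0.035503/4π) = -0.05315295

-0.053153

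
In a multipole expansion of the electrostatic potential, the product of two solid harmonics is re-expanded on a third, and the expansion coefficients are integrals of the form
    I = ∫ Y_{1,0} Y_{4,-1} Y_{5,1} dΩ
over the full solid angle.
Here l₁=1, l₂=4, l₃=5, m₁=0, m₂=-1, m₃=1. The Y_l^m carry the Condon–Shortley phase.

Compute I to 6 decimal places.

-0.240571

m-sum 0 ✓  L=10 even ✓  3≤5≤5 ✓
Π(2lᵢ+1) = 3×9×11 = 297
triangle coeff Δ(1,4,5) = 1/495
Σ_t [0,0]: t=0:+1/576 = 1/576
(3j)²=5/99 [(1 4 5; 0 0 0)], sign=-1
Σ_t [0,0]: t=0:+1/720 = 1/720
(3j)²=8/165 [(1 4 5; 0 -1 1)], sign=+1
⇒ 4πI² = 8/11
I = (-1)√(8/11/(4π)) = -0.24057125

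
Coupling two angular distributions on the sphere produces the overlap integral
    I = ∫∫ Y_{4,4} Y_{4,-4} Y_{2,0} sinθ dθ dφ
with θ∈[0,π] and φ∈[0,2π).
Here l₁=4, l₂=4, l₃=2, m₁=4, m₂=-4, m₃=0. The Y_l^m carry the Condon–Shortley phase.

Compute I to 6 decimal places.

Rules hold: Σm=0, L=10 even, 0≤2≤8.
N = 9·9·5 = 405
Δ = 6!·2!·2!/11! = 1/13860
Racah Σ t=2..4: t=2:+1/192 t=3:−1/36 t=4:+1/192 = -5/288
⇒ 3j(4 4 2; 0 0 0)² = 20/693, sgn -1
Racah Σ t=0..0: t=0:+1/2880 = 1/2880
⇒ 3j(4 4 2; 4 -4 0)² = 28/495, sgn +1
4πI² = N·(3j₀)²·(3jₘ)² = 80/121
I = -1·√(0.661157/4π) = -0.22937568

-0.229376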